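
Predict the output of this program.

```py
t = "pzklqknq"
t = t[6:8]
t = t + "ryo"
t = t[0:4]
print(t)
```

nqry

slice [6:8] → 'nq'
+ 'ryo' → 'nqryo'
slice [0:4] → 'nqry'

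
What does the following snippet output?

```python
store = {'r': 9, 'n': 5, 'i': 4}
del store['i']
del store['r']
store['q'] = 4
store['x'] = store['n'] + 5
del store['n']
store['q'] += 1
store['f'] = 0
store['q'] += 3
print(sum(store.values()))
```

18

del 'i' → {'r': 9, 'n': 5}
del 'r' → {'n': 5}
store['q'] = 4 → {'n': 5, 'q': 4}
store['x'] = store['n']+5 = 10 → {'n': 5, 'q': 4, 'x': 10}
del 'n' → {'q': 4, 'x': 10}
store['q'] = 4+1 = 5 → {'q': 5, 'x': 10}
store['f'] = 0 → {'q': 5, 'x': 10, 'f': 0}
store['q'] = 5+3 = 8 → {'q': 8, 'x': 10, 'f': 0}
sum of values = 18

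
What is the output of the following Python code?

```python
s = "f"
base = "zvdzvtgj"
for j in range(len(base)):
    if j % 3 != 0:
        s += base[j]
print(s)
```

j=0: skip
j=1: add 'v' → 'fv'
j=2: add 'd' → 'fvd'
j=3: skip
j=4: add 'v' → 'fvdv'
j=5: add 't' → 'fvdvt'
j=6: skip
j=7: add 'j' → 'fvdvtj'

fvdvtj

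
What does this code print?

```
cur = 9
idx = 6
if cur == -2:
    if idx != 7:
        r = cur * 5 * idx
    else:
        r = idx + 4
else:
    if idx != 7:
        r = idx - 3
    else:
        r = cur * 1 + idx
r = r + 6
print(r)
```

cur=9, idx=6
cur == -2 is False; idx != 7 is True
→ r = idx - 3 = 3
r = 3+6 = 9

9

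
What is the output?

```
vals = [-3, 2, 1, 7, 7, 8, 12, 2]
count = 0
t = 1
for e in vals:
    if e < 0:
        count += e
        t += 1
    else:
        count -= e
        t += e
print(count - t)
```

e=-3: <0, count = 0+(-3) = -3; t=2
e=2: not <0, count = (-3)-2 = -5; t=4
e=1: not <0, count = (-5)-1 = -6; t=5
e=7: not <0, count = (-6)-7 = -13; t=12
e=7: not <0, count = (-13)-7 = -20; t=19
e=8: not <0, count = (-20)-8 = -28; t=27
e=12: not <0, count = (-28)-12 = -40; t=39
e=2: not <0, count = (-40)-2 = -42; t=41
count-t = (-42)-41 = -83

-83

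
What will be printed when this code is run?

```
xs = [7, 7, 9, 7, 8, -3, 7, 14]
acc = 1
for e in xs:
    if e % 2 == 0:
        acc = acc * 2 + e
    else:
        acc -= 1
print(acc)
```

e=7: not even, acc = 1-1 = 0
e=7: not even, acc = 0-1 = -1
e=9: not even, acc = (-1)-1 = -2
e=7: not even, acc = (-2)-1 = -3
e=8: even, acc = (-3)*2+8 = 2
e=-3: not even, acc = 2-1 = 1
e=7: not even, acc = 1-1 = 0
e=14: even, acc = 0*2+14 = 14

14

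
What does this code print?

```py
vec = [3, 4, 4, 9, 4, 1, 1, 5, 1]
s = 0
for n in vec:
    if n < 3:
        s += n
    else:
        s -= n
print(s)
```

-26

n=3: not <3, s = 0-3 = -3
n=4: not <3, s = (-3)-4 = -7
n=4: not <3, s = (-7)-4 = -11
n=9: not <3, s = (-11)-9 = -20
n=4: not <3, s = (-20)-4 = -24
n=1: <3, s = (-24)+1 = -23
n=1: <3, s = (-23)+1 = -22
n=5: not <3, s = (-22)-5 = -27
n=1: <3, s = (-27)+1 = -26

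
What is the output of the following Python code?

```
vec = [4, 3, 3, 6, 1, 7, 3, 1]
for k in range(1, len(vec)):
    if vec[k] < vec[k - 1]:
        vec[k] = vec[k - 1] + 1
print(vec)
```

[4, 5, 6, 6, 7, 7, 8, 9]

k=1: 3<4, vec[1] = 4+1 = 5 → [4, 5, 3, 6, 1, 7, 3, 1]
k=2: 3<5, vec[2] = 5+1 = 6 → [4, 5, 6, 6, 1, 7, 3, 1]
k=3: 6>=6, unchanged → [4, 5, 6, 6, 1, 7, 3, 1]
k=4: 1<6, vec[4] = 6+1 = 7 → [4, 5, 6, 6, 7, 7, 3, 1]
k=5: 7>=7, unchanged → [4, 5, 6, 6, 7, 7, 3, 1]
k=6: 3<7, vec[6] = 7+1 = 8 → [4, 5, 6, 6, 7, 7, 8, 1]
k=7: 1<8, vec[7] = 8+1 = 9 → [4, 5, 6, 6, 7, 7, 8, 9]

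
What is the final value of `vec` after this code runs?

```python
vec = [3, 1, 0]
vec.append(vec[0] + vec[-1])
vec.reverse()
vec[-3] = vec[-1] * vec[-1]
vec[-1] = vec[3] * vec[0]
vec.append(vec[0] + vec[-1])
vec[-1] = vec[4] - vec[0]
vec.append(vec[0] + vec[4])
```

[3, 9, 1, 9, 9, 12]

append vec[0]+vec[-1] = 3+0 = 3 → [3, 1, 0, 3]
reverse → [3, 0, 1, 3]
vec[-3] = vec[-1]*vec[-1] = 3*3 = 9 → [3, 9, 1, 3]
vec[-1] = vec[3]*vec[0] = 3*3 = 9 → [3, 9, 1, 9]
append vec[0]+vec[-1] = 3+9 = 12 → [3, 9, 1, 9, 12]
vec[-1] = vec[4]-vec[0] = 12-3 = 9 → [3, 9, 1, 9, 9]
append vec[0]+vec[4] = 3+9 = 12 → [3, 9, 1, 9, 9, 12]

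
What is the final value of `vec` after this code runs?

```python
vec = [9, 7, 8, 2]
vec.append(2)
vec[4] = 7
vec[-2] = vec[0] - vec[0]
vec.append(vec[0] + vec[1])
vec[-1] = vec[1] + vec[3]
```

[9, 7, 8, 0, 7, 7]

append 2 → [9, 7, 8, 2, 2]
vec[4] = 7 → [9, 7, 8, 2, 7]
vec[-2] = vec[0]-vec[0] = 9-9 = 0 → [9, 7, 8, 0, 7]
append vec[0]+vec[1] = 9+7 = 16 → [9, 7, 8, 0, 7, 16]
vec[-1] = vec[1]+vec[3] = 7+0 = 7 → [9, 7, 8, 0, 7, 7]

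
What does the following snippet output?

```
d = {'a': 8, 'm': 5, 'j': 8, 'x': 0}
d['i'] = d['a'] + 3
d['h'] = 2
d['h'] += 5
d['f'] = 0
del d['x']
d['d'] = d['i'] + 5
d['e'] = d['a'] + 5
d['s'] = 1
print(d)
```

d['i'] = d['a']+3 = 11 → {'a': 8, 'm': 5, 'j': 8, 'x': 0, 'i': 11}
d['h'] = 2 → {'a': 8, 'm': 5, 'j': 8, 'x': 0, 'i': 11, 'h': 2}
d['h'] = 2+5 = 7 → {'a': 8, 'm': 5, 'j': 8, 'x': 0, 'i': 11, 'h': 7}
d['f'] = 0 → {'a': 8, 'm': 5, 'j': 8, 'x': 0, 'i': 11, 'h': 7, 'f': 0}
del 'x' → {'a': 8, 'm': 5, 'j': 8, 'i': 11, 'h': 7, 'f': 0}
d['d'] = d['i']+5 = 16 → {'a': 8, 'm': 5, 'j': 8, 'i': 11, 'h': 7, 'f': 0, 'd': 16}
d['e'] = d['a']+5 = 13 → {'a': 8, 'm': 5, 'j': 8, 'i': 11, 'h': 7, 'f': 0, 'd': 16, 'e': 13}
d['s'] = 1 → {'a': 8, 'm': 5, 'j': 8, 'i': 11, 'h': 7, 'f': 0, 'd': 16, 'e': 13, 's': 1}

{'a': 8, 'm': 5, 'j': 8, 'i': 11, 'h': 7, 'f': 0, 'd': 16, 'e': 13, 's': 1}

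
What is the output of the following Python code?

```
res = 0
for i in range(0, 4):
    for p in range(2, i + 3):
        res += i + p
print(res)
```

i=0,p=2: res = 0+2 = 2
i=1,p=2: res = 2+3 = 5
i=1,p=3: res = 5+4 = 9
i=2,p=2: res = 9+4 = 13
i=2,p=3: res = 13+5 = 18
i=2,p=4: res = 18+6 = 24
i=3,p=2: res = 24+5 = 29
i=3,p=3: res = 29+6 = 35
i=3,p=4: res = 35+7 = 42
i=3,p=5: res = 42+8 = 50

50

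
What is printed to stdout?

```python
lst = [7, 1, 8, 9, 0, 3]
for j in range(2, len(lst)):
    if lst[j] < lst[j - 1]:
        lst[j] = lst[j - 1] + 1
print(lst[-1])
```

11

j=2: 8>=1, unchanged → [7, 1, 8, 9, 0, 3]
j=3: 9>=8, unchanged → [7, 1, 8, 9, 0, 3]
j=4: 0<9, lst[4] = 9+1 = 10 → [7, 1, 8, 9, 10, 3]
j=5: 3<10, lst[5] = 10+1 = 11 → [7, 1, 8, 9, 10, 11]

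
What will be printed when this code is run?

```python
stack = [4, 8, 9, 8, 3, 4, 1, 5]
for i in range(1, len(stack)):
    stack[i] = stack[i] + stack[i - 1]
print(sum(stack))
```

i=1: stack[1] = 8+4 = 12 → [4, 12, 9, 8, 3, 4, 1, 5]
i=2: stack[2] = 9+12 = 21 → [4, 12, 21, 8, 3, 4, 1, 5]
i=3: stack[3] = 8+21 = 29 → [4, 12, 21, 29, 3, 4, 1, 5]
i=4: stack[4] = 3+29 = 32 → [4, 12, 21, 29, 32, 4, 1, 5]
i=5: stack[5] = 4+32 = 36 → [4, 12, 21, 29, 32, 36, 1, 5]
i=6: stack[6] = 1+36 = 37 → [4, 12, 21, 29, 32, 36, 37, 5]
i=7: stack[7] = 5+37 = 42 → [4, 12, 21, 29, 32, 36, 37, 42]
sum = 213

213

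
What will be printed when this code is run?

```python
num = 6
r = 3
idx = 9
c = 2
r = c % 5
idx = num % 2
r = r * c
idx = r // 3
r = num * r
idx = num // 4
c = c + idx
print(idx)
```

1

r = 2%5 = 2
idx = 6%2 = 0
r = 2*2 = 4
idx = 4//3 = 1
r = 6*4 = 24
idx = 6//4 = 1
c = 2+1 = 3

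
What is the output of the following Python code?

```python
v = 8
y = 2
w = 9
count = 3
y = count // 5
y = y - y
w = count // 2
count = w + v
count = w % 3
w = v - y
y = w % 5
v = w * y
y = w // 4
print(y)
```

2

y = 3//5 = 0
y = 0-0 = 0
w = 3//2 = 1
count = 1+8 = 9
count = 1%3 = 1
w = 8-0 = 8
y = 8%5 = 3
v = 8*3 = 24
y = 8//4 = 2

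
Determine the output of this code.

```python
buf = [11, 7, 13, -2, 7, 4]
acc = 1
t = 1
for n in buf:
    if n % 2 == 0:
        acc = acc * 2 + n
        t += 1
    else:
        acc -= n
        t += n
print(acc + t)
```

n=11: not even, acc = 1-11 = -10; t=12
n=7: not even, acc = (-10)-7 = -17; t=19
n=13: not even, acc = (-17)-13 = -30; t=32
n=-2: even, acc = (-30)*2+(-2) = -62; t=33
n=7: not even, acc = (-62)-7 = -69; t=40
n=4: even, acc = (-69)*2+4 = -134; t=41
acc+t = (-134)+41 = -93

-93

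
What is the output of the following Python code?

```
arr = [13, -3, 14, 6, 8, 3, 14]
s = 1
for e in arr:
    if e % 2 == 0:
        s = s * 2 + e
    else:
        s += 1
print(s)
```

216

e=13: not even, s = 1+1 = 2
e=-3: not even, s = 2+1 = 3
e=14: even, s = 3*2+14 = 20
e=6: even, s = 20*2+6 = 46
e=8: even, s = 46*2+8 = 100
e=3: not even, s = 100+1 = 101
e=14: even, s = 101*2+14 = 216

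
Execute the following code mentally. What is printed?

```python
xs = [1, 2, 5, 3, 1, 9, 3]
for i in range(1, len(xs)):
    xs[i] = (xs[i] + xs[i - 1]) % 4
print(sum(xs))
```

i=1: xs[1] = (2+1)%4 = 3 → [1, 3, 5, 3, 1, 9, 3]
i=2: xs[2] = (5+3)%4 = 0 → [1, 3, 0, 3, 1, 9, 3]
i=3: xs[3] = (3+0)%4 = 3 → [1, 3, 0, 3, 1, 9, 3]
i=4: xs[4] = (1+3)%4 = 0 → [1, 3, 0, 3, 0, 9, 3]
i=5: xs[5] = (9+0)%4 = 1 → [1, 3, 0, 3, 0, 1, 3]
i=6: xs[6] = (3+1)%4 = 0 → [1, 3, 0, 3, 0, 1, 0]
sum = 8

8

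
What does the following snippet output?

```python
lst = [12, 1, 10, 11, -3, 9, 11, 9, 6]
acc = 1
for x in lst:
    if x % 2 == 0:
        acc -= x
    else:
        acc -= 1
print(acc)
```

-33

x=12: even, acc = 1-12 = -11
x=1: not even, acc = (-11)-1 = -12
x=10: even, acc = (-12)-10 = -22
x=11: not even, acc = (-22)-1 = -23
x=-3: not even, acc = (-23)-1 = -24
x=9: not even, acc = (-24)-1 = -25
x=11: not even, acc = (-25)-1 = -26
x=9: not even, acc = (-26)-1 = -27
x=6: even, acc = (-27)-6 = -33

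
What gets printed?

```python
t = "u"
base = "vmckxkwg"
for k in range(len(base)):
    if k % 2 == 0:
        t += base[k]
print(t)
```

uvcxw

k=0: add 'v' → 'uv'
k=1: skip
k=2: add 'c' → 'uvc'
k=3: skip
k=4: add 'x' → 'uvcx'
k=5: skip
k=6: add 'w' → 'uvcxw'
k=7: skip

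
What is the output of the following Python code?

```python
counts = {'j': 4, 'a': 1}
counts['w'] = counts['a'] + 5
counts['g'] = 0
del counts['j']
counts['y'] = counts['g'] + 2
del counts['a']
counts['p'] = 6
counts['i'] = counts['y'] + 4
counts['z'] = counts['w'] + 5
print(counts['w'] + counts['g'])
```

counts['w'] = counts['a']+5 = 6 → {'j': 4, 'a': 1, 'w': 6}
counts['g'] = 0 → {'j': 4, 'a': 1, 'w': 6, 'g': 0}
del 'j' → {'a': 1, 'w': 6, 'g': 0}
counts['y'] = counts['g']+2 = 2 → {'a': 1, 'w': 6, 'g': 0, 'y': 2}
del 'a' → {'w': 6, 'g': 0, 'y': 2}
counts['p'] = 6 → {'w': 6, 'g': 0, 'y': 2, 'p': 6}
counts['i'] = counts['y']+4 = 6 → {'w': 6, 'g': 0, 'y': 2, 'p': 6, 'i': 6}
counts['z'] = counts['w']+5 = 11 → {'w': 6, 'g': 0, 'y': 2, 'p': 6, 'i': 6, 'z': 11}
counts['w']+counts['g'] = 6+0 = 6

6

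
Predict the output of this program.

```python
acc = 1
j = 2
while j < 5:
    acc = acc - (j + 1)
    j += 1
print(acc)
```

-11

j=2: acc = 1-3 = -2
j=3: acc = (-2)-4 = -6
j=4: acc = (-6)-5 = -11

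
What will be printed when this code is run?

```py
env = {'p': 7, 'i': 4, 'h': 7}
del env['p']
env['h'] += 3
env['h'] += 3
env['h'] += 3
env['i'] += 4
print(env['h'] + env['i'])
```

del 'p' → {'i': 4, 'h': 7}
env['h'] = 7+3 = 10 → {'i': 4, 'h': 10}
env['h'] = 10+3 = 13 → {'i': 4, 'h': 13}
env['h'] = 13+3 = 16 → {'i': 4, 'h': 16}
env['i'] = 4+4 = 8 → {'i': 8, 'h': 16}
env['h']+env['i'] = 16+8 = 24

24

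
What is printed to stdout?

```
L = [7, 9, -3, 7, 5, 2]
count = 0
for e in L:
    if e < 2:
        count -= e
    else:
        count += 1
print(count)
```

e=7: not <2, count = 0+1 = 1
e=9: not <2, count = 1+1 = 2
e=-3: <2, count = 2-(-3) = 5
e=7: not <2, count = 5+1 = 6
e=5: not <2, count = 6+1 = 7
e=2: not <2, count = 7+1 = 8

8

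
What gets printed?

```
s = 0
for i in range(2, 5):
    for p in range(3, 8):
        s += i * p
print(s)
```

i=2,p=3: s = 0+6 = 6
i=2,p=4: s = 6+8 = 14
i=2,p=5: s = 14+10 = 24
i=2,p=6: s = 24+12 = 36
i=2,p=7: s = 36+14 = 50
i=3,p=3: s = 50+9 = 59
i=3,p=4: s = 59+12 = 71
i=3,p=5: s = 71+15 = 86
i=3,p=6: s = 86+18 = 104
i=3,p=7: s = 104+21 = 125
i=4,p=3: s = 125+12 = 137
i=4,p=4: s = 137+16 = 153
i=4,p=5: s = 153+20 = 173
i=4,p=6: s = 173+24 = 197
i=4,p=7: s = 197+28 = 225

225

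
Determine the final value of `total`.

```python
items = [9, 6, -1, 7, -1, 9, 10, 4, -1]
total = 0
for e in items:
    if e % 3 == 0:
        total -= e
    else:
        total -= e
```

e=9: %3==0, total = 0-9 = -9
e=6: %3==0, total = (-9)-6 = -15
e=-1: not %3==0, total = (-15)-(-1) = -14
e=7: not %3==0, total = (-14)-7 = -21
e=-1: not %3==0, total = (-21)-(-1) = -20
e=9: %3==0, total = (-20)-9 = -29
e=10: not %3==0, total = (-29)-10 = -39
e=4: not %3==0, total = (-39)-4 = -43
e=-1: not %3==0, total = (-43)-(-1) = -42

-42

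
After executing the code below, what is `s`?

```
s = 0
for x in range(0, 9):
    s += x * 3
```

x=0: s = 0+0*3 = 0
x=1: s = 0+1*3 = 3
x=2: s = 3+2*3 = 9
x=3: s = 9+3*3 = 18
x=4: s = 18+4*3 = 30
x=5: s = 30+5*3 = 45
x=6: s = 45+6*3 = 63
x=7: s = 63+7*3 = 84
x=8: s = 84+8*3 = 108

108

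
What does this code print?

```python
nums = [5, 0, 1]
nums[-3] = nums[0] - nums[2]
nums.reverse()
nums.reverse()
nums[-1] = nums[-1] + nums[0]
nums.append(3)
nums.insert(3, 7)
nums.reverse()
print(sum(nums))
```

19

nums[-3] = nums[0]-nums[2] = 5-1 = 4 → [4, 0, 1]
reverse → [1, 0, 4]
reverse → [4, 0, 1]
nums[-1] = nums[-1]+nums[0] = 1+4 = 5 → [4, 0, 5]
append 3 → [4, 0, 5, 3]
insert 7 at 3 → [4, 0, 5, 7, 3]
reverse → [3, 7, 5, 0, 4]
sum = 19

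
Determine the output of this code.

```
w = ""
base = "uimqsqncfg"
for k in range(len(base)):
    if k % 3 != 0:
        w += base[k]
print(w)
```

k=0: skip
k=1: add 'i' → 'i'
k=2: add 'm' → 'im'
k=3: skip
k=4: add 's' → 'ims'
k=5: add 'q' → 'imsq'
k=6: skip
k=7: add 'c' → 'imsqc'
k=8: add 'f' → 'imsqcf'
k=9: skip

imsqcf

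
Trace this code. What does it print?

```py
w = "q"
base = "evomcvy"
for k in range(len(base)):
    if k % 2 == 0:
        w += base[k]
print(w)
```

k=0: add 'e' → 'qe'
k=1: skip
k=2: add 'o' → 'qeo'
k=3: skip
k=4: add 'c' → 'qeoc'
k=5: skip
k=6: add 'y' → 'qeocy'

qeocy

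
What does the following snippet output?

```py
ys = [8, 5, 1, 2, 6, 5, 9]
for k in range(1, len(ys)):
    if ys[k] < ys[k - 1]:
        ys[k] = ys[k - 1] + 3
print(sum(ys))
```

k=1: 5<8, ys[1] = 8+3 = 11 → [8, 11, 1, 2, 6, 5, 9]
k=2: 1<11, ys[2] = 11+3 = 14 → [8, 11, 14, 2, 6, 5, 9]
k=3: 2<14, ys[3] = 14+3 = 17 → [8, 11, 14, 17, 6, 5, 9]
k=4: 6<17, ys[4] = 17+3 = 20 → [8, 11, 14, 17, 20, 5, 9]
k=5: 5<20, ys[5] = 20+3 = 23 → [8, 11, 14, 17, 20, 23, 9]
k=6: 9<23, ys[6] = 23+3 = 26 → [8, 11, 14, 17, 20, 23, 26]
sum = 119

119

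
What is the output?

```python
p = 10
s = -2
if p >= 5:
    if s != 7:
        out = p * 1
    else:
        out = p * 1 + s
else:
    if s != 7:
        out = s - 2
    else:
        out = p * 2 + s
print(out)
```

10

p=10, s=-2
p >= 5 is True; s != 7 is True
→ out = p * 1 = 10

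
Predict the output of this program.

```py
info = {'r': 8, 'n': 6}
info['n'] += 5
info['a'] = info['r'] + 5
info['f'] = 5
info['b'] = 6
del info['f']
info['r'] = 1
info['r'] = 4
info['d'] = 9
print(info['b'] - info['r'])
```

2

info['n'] = 6+5 = 11 → {'r': 8, 'n': 11}
info['a'] = info['r']+5 = 13 → {'r': 8, 'n': 11, 'a': 13}
info['f'] = 5 → {'r': 8, 'n': 11, 'a': 13, 'f': 5}
info['b'] = 6 → {'r': 8, 'n': 11, 'a': 13, 'f': 5, 'b': 6}
del 'f' → {'r': 8, 'n': 11, 'a': 13, 'b': 6}
info['r'] = 1 → {'r': 1, 'n': 11, 'a': 13, 'b': 6}
info['r'] = 4 → {'r': 4, 'n': 11, 'a': 13, 'b': 6}
info['d'] = 9 → {'r': 4, 'n': 11, 'a': 13, 'b': 6, 'd': 9}
info['b']-info['r'] = 6-4 = 2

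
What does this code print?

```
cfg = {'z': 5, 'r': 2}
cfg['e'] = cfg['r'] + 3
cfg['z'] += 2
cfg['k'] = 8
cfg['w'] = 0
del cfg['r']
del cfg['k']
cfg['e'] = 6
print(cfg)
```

cfg['e'] = cfg['r']+3 = 5 → {'z': 5, 'r': 2, 'e': 5}
cfg['z'] = 5+2 = 7 → {'z': 7, 'r': 2, 'e': 5}
cfg['k'] = 8 → {'z': 7, 'r': 2, 'e': 5, 'k': 8}
cfg['w'] = 0 → {'z': 7, 'r': 2, 'e': 5, 'k': 8, 'w': 0}
del 'r' → {'z': 7, 'e': 5, 'k': 8, 'w': 0}
del 'k' → {'z': 7, 'e': 5, 'w': 0}
cfg['e'] = 6 → {'z': 7, 'e': 6, 'w': 0}

{'z': 7, 'e': 6, 'w': 0}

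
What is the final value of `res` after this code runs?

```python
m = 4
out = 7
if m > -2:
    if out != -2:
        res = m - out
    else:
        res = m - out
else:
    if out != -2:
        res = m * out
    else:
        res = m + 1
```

-3

m=4, out=7
m > -2 is True; out != -2 is True
→ res = m - out = -3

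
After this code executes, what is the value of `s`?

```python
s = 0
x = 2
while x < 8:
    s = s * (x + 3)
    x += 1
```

0

x=2: s = 0*5 = 0
x=3: s = 0*6 = 0
x=4: s = 0*7 = 0
x=5: s = 0*8 = 0
x=6: s = 0*9 = 0
x=7: s = 0*10 = 0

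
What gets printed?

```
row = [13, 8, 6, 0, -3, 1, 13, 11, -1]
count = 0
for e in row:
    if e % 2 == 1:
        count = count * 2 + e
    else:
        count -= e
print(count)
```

1

e=13: odd, count = 0*2+13 = 13
e=8: not odd, count = 13-8 = 5
e=6: not odd, count = 5-6 = -1
e=0: not odd, count = (-1)-0 = -1
e=-3: odd, count = (-1)*2+(-3) = -5
e=1: odd, count = (-5)*2+1 = -9
e=13: odd, count = (-9)*2+13 = -5
e=11: odd, count = (-5)*2+11 = 1
e=-1: odd, count = 1*2+(-1) = 1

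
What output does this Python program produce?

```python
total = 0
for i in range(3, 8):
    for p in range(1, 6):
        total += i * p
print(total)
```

375

i=3,p=1: total = 0+3 = 3
i=3,p=2: total = 3+6 = 9
i=3,p=3: total = 9+9 = 18
i=3,p=4: total = 18+12 = 30
i=3,p=5: total = 30+15 = 45
i=4,p=1: total = 45+4 = 49
i=4,p=2: total = 49+8 = 57
i=4,p=3: total = 57+12 = 69
i=4,p=4: total = 69+16 = 85
i=4,p=5: total = 85+20 = 105
i=5,p=1: total = 105+5 = 110
i=5,p=2: total = 110+10 = 120
i=5,p=3: total = 120+15 = 135
i=5,p=4: total = 135+20 = 155
i=5,p=5: total = 155+25 = 180
i=6,p=1: total = 180+6 = 186
i=6,p=2: total = 186+12 = 198
i=6,p=3: total = 198+18 = 216
i=6,p=4: total = 216+24 = 240
i=6,p=5: total = 240+30 = 270
i=7,p=1: total = 270+7 = 277
i=7,p=2: total = 277+14 = 291
i=7,p=3: total = 291+21 = 312
i=7,p=4: total = 312+28 = 340
i=7,p=5: total = 340+35 = 375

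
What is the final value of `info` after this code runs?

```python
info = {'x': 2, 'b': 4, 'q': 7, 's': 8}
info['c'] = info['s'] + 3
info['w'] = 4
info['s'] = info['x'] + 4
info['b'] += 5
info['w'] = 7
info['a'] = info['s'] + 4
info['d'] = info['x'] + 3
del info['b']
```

{'x': 2, 'q': 7, 's': 6, 'c': 11, 'w': 7, 'a': 10, 'd': 5}

info['c'] = info['s']+3 = 11 → {'x': 2, 'b': 4, 'q': 7, 's': 8, 'c': 11}
info['w'] = 4 → {'x': 2, 'b': 4, 'q': 7, 's': 8, 'c': 11, 'w': 4}
info['s'] = info['x']+4 = 6 → {'x': 2, 'b': 4, 'q': 7, 's': 6, 'c': 11, 'w': 4}
info['b'] = 4+5 = 9 → {'x': 2, 'b': 9, 'q': 7, 's': 6, 'c': 11, 'w': 4}
info['w'] = 7 → {'x': 2, 'b': 9, 'q': 7, 's': 6, 'c': 11, 'w': 7}
info['a'] = info['s']+4 = 10 → {'x': 2, 'b': 9, 'q': 7, 's': 6, 'c': 11, 'w': 7, 'a': 10}
info['d'] = info['x']+3 = 5 → {'x': 2, 'b': 9, 'q': 7, 's': 6, 'c': 11, 'w': 7, 'a': 10, 'd': 5}
del 'b' → {'x': 2, 'q': 7, 's': 6, 'c': 11, 'w': 7, 'a': 10, 'd': 5}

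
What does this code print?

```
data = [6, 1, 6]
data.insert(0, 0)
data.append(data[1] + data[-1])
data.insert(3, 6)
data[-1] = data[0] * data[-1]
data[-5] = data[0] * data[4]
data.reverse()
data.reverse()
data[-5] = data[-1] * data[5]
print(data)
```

[0, 0, 1, 6, 6, 0]

insert 0 at 0 → [0, 6, 1, 6]
append data[1]+data[-1] = 6+6 = 12 → [0, 6, 1, 6, 12]
insert 6 at 3 → [0, 6, 1, 6, 6, 12]
data[-1] = data[0]*data[-1] = 0*12 = 0 → [0, 6, 1, 6, 6, 0]
data[-5] = data[0]*data[4] = 0*6 = 0 → [0, 0, 1, 6, 6, 0]
reverse → [0, 6, 6, 1, 0, 0]
reverse → [0, 0, 1, 6, 6, 0]
data[-5] = data[-1]*data[5] = 0*0 = 0 → [0, 0, 1, 6, 6, 0]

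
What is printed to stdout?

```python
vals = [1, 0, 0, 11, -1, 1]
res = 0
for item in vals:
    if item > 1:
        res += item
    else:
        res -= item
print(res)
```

10

item=1: not >1, res = 0-1 = -1
item=0: not >1, res = (-1)-0 = -1
item=0: not >1, res = (-1)-0 = -1
item=11: >1, res = (-1)+11 = 10
item=-1: not >1, res = 10-(-1) = 11
item=1: not >1, res = 11-1 = 10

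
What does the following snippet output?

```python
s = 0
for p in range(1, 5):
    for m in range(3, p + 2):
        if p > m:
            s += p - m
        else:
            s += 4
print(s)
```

21

p=2,m=3: not 2>3, s = 0+4 = 4
p=3,m=3: not 3>3, s = 4+4 = 8
p=3,m=4: not 3>4, s = 8+4 = 12
p=4,m=3: 4>3, s = 12+1 = 13
p=4,m=4: not 4>4, s = 13+4 = 17
p=4,m=5: not 4>5, s = 17+4 = 21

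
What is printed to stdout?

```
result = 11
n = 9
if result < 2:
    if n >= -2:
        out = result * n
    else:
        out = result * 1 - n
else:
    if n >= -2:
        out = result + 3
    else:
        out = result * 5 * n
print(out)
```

result=11, n=9
result < 2 is False; n >= -2 is True
→ out = result + 3 = 14

14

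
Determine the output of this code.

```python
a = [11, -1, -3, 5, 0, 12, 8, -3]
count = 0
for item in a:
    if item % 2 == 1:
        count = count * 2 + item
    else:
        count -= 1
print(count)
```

157

item=11: odd, count = 0*2+11 = 11
item=-1: odd, count = 11*2+(-1) = 21
item=-3: odd, count = 21*2+(-3) = 39
item=5: odd, count = 39*2+5 = 83
item=0: not odd, count = 83-1 = 82
item=12: not odd, count = 82-1 = 81
item=8: not odd, count = 81-1 = 80
item=-3: odd, count = 80*2+(-3) = 157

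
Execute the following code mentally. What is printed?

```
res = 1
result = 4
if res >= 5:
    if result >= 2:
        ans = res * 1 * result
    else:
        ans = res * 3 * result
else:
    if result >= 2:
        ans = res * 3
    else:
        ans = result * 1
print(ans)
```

3

res=1, result=4
res >= 5 is False; result >= 2 is True
→ ans = res * 3 = 3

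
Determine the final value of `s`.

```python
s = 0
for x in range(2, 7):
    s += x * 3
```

x=2: s = 0+2*3 = 6
x=3: s = 6+3*3 = 15
x=4: s = 15+4*3 = 27
x=5: s = 27+5*3 = 42
x=6: s = 42+6*3 = 60

60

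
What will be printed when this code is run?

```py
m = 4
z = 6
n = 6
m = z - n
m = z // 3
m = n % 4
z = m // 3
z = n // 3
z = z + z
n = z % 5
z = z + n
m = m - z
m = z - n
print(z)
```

8

m = 6-6 = 0
m = 6//3 = 2
m = 6%4 = 2
z = 2//3 = 0
z = 6//3 = 2
z = 2+2 = 4
n = 4%5 = 4
z = 4+4 = 8
m = 2-8 = -6
m = 8-4 = 4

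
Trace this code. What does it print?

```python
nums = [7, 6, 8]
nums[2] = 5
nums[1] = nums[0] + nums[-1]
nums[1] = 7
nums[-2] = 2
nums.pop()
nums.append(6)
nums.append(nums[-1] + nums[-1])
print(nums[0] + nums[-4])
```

14

nums[2] = 5 → [7, 6, 5]
nums[1] = nums[0]+nums[-1] = 7+5 = 12 → [7, 12, 5]
nums[1] = 7 → [7, 7, 5]
nums[-2] = 2 → [7, 2, 5]
pop() removes 5 → [7, 2]
append 6 → [7, 2, 6]
append nums[-1]+nums[-1] = 6+6 = 12 → [7, 2, 6, 12]
nums[0]+nums[-4] = 7+7 = 14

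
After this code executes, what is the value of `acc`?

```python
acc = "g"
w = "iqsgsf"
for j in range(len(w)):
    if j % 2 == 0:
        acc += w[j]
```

'giss'

j=0: add 'i' → 'gi'
j=1: skip
j=2: add 's' → 'gis'
j=3: skip
j=4: add 's' → 'giss'
j=5: skip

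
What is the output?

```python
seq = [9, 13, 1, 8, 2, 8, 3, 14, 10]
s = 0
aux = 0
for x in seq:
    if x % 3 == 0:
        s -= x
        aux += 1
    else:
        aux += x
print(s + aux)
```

x=9: %3==0, s = 0-9 = -9; aux=1
x=13: not %3==0; aux=14
x=1: not %3==0; aux=15
x=8: not %3==0; aux=23
x=2: not %3==0; aux=25
x=8: not %3==0; aux=33
x=3: %3==0, s = (-9)-3 = -12; aux=34
x=14: not %3==0; aux=48
x=10: not %3==0; aux=58
s+aux = (-12)+58 = 46

46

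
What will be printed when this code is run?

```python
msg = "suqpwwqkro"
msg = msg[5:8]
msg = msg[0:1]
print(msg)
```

slice [5:8] → 'wqk'
slice [0:1] → 'w'

w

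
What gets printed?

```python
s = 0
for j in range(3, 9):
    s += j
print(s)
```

33

j=3: s = 0+3 = 3
j=4: s = 3+4 = 7
j=5: s = 7+5 = 12
j=6: s = 12+6 = 18
j=7: s = 18+7 = 25
j=8: s = 25+8 = 33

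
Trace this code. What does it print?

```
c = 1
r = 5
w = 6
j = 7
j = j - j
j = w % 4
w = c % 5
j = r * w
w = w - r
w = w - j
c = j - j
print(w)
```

j = 7-7 = 0
j = 6%4 = 2
w = 1%5 = 1
j = 5*1 = 5
w = 1-5 = -4
w = (-4)-5 = -9
c = 5-5 = 0

-9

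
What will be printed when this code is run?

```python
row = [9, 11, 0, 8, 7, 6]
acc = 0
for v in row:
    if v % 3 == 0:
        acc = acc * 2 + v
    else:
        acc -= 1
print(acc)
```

34

v=9: %3==0, acc = 0*2+9 = 9
v=11: not %3==0, acc = 9-1 = 8
v=0: %3==0, acc = 8*2+0 = 16
v=8: not %3==0, acc = 16-1 = 15
v=7: not %3==0, acc = 15-1 = 14
v=6: %3==0, acc = 14*2+6 = 34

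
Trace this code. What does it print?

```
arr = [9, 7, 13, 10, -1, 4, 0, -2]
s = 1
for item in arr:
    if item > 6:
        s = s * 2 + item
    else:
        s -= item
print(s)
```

151

item=9: >6, s = 1*2+9 = 11
item=7: >6, s = 11*2+7 = 29
item=13: >6, s = 29*2+13 = 71
item=10: >6, s = 71*2+10 = 152
item=-1: not >6, s = 152-(-1) = 153
item=4: not >6, s = 153-4 = 149
item=0: not >6, s = 149-0 = 149
item=-2: not >6, s = 149-(-2) = 151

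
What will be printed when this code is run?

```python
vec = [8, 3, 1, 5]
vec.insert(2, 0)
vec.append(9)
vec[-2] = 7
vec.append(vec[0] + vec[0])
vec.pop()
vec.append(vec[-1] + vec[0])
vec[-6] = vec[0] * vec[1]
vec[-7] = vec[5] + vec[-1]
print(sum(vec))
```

84

insert 0 at 2 → [8, 3, 0, 1, 5]
append 9 → [8, 3, 0, 1, 5, 9]
vec[-2] = 7 → [8, 3, 0, 1, 7, 9]
append vec[0]+vec[0] = 8+8 = 16 → [8, 3, 0, 1, 7, 9, 16]
pop() removes 16 → [8, 3, 0, 1, 7, 9]
append vec[-1]+vec[0] = 9+8 = 17 → [8, 3, 0, 1, 7, 9, 17]
vec[-6] = vec[0]*vec[1] = 8*3 = 24 → [8, 24, 0, 1, 7, 9, 17]
vec[-7] = vec[5]+vec[-1] = 9+17 = 26 → [26, 24, 0, 1, 7, 9, 17]
sum = 84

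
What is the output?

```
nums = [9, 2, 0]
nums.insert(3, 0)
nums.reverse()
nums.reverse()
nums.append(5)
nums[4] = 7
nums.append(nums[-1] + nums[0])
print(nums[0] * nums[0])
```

insert 0 at 3 → [9, 2, 0, 0]
reverse → [0, 0, 2, 9]
reverse → [9, 2, 0, 0]
append 5 → [9, 2, 0, 0, 5]
nums[4] = 7 → [9, 2, 0, 0, 7]
append nums[-1]+nums[0] = 7+9 = 16 → [9, 2, 0, 0, 7, 16]
nums[0]*nums[0] = 9*9 = 81

81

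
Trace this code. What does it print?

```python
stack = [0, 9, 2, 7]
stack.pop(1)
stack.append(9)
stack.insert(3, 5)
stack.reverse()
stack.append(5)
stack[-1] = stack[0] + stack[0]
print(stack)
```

[9, 5, 7, 2, 0, 18]

pop(1) removes 9 → [0, 2, 7]
append 9 → [0, 2, 7, 9]
insert 5 at 3 → [0, 2, 7, 5, 9]
reverse → [9, 5, 7, 2, 0]
append 5 → [9, 5, 7, 2, 0, 5]
stack[-1] = stack[0]+stack[0] = 9+9 = 18 → [9, 5, 7, 2, 0, 18]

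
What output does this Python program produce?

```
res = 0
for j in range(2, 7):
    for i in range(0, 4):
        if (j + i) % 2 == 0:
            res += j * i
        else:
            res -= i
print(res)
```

40

j=2,i=0: even sum, res = 0+0 = 0
j=2,i=1: odd sum, res = 0-1 = -1
j=2,i=2: even sum, res = (-1)+4 = 3
j=2,i=3: odd sum, res = 3-3 = 0
j=3,i=0: odd sum, res = 0-0 = 0
j=3,i=1: even sum, res = 0+3 = 3
j=3,i=2: odd sum, res = 3-2 = 1
j=3,i=3: even sum, res = 1+9 = 10
j=4,i=0: even sum, res = 10+0 = 10
j=4,i=1: odd sum, res = 10-1 = 9
j=4,i=2: even sum, res = 9+8 = 17
j=4,i=3: odd sum, res = 17-3 = 14
j=5,i=0: odd sum, res = 14-0 = 14
j=5,i=1: even sum, res = 14+5 = 19
j=5,i=2: odd sum, res = 19-2 = 17
j=5,i=3: even sum, res = 17+15 = 32
j=6,i=0: even sum, res = 32+0 = 32
j=6,i=1: odd sum, res = 32-1 = 31
j=6,i=2: even sum, res = 31+12 = 43
j=6,i=3: odd sum, res = 43-3 = 40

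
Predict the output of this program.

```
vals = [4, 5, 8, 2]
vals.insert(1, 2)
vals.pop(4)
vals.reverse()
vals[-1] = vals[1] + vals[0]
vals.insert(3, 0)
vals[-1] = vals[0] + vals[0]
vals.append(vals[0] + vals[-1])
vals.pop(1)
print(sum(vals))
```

50

insert 2 at 1 → [4, 2, 5, 8, 2]
pop(4) removes 2 → [4, 2, 5, 8]
reverse → [8, 5, 2, 4]
vals[-1] = vals[1]+vals[0] = 5+8 = 13 → [8, 5, 2, 13]
insert 0 at 3 → [8, 5, 2, 0, 13]
vals[-1] = vals[0]+vals[0] = 8+8 = 16 → [8, 5, 2, 0, 16]
append vals[0]+vals[-1] = 8+16 = 24 → [8, 5, 2, 0, 16, 24]
pop(1) removes 5 → [8, 2, 0, 16, 24]
sum = 50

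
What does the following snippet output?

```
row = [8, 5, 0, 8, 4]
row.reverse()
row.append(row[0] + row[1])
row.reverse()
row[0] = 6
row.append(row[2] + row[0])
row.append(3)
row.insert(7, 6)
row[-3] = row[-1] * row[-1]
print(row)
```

reverse → [4, 8, 0, 5, 8]
append row[0]+row[1] = 4+8 = 12 → [4, 8, 0, 5, 8, 12]
reverse → [12, 8, 5, 0, 8, 4]
row[0] = 6 → [6, 8, 5, 0, 8, 4]
append row[2]+row[0] = 5+6 = 11 → [6, 8, 5, 0, 8, 4, 11]
append 3 → [6, 8, 5, 0, 8, 4, 11, 3]
insert 6 at 7 → [6, 8, 5, 0, 8, 4, 11, 6, 3]
row[-3] = row[-1]*row[-1] = 3*3 = 9 → [6, 8, 5, 0, 8, 4, 9, 6, 3]

[6, 8, 5, 0, 8, 4, 9, 6, 3]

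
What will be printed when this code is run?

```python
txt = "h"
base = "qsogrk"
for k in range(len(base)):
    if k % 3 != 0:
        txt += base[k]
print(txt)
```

k=0: skip
k=1: add 's' → 'hs'
k=2: add 'o' → 'hso'
k=3: skip
k=4: add 'r' → 'hsor'
k=5: add 'k' → 'hsork'

hsork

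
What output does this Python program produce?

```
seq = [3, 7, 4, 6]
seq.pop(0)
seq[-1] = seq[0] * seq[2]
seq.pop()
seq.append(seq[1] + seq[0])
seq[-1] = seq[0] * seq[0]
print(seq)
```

[7, 4, 49]

pop(0) removes 3 → [7, 4, 6]
seq[-1] = seq[0]*seq[2] = 7*6 = 42 → [7, 4, 42]
pop() removes 42 → [7, 4]
append seq[1]+seq[0] = 4+7 = 11 → [7, 4, 11]
seq[-1] = seq[0]*seq[0] = 7*7 = 49 → [7, 4, 49]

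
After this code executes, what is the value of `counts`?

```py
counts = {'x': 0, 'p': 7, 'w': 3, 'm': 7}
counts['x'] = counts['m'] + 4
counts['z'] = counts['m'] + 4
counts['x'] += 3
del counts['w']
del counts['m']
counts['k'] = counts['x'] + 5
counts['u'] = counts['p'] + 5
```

{'x': 14, 'p': 7, 'z': 11, 'k': 19, 'u': 12}

counts['x'] = counts['m']+4 = 11 → {'x': 11, 'p': 7, 'w': 3, 'm': 7}
counts['z'] = counts['m']+4 = 11 → {'x': 11, 'p': 7, 'w': 3, 'm': 7, 'z': 11}
counts['x'] = 11+3 = 14 → {'x': 14, 'p': 7, 'w': 3, 'm': 7, 'z': 11}
del 'w' → {'x': 14, 'p': 7, 'm': 7, 'z': 11}
del 'm' → {'x': 14, 'p': 7, 'z': 11}
counts['k'] = counts['x']+5 = 19 → {'x': 14, 'p': 7, 'z': 11, 'k': 19}
counts['u'] = counts['p']+5 = 12 → {'x': 14, 'p': 7, 'z': 11, 'k': 19, 'u': 12}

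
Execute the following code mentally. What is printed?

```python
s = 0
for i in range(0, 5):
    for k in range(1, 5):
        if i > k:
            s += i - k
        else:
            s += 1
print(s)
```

24

i=0,k=1: not 0>1, s = 0+1 = 1
i=0,k=2: not 0>2, s = 1+1 = 2
i=0,k=3: not 0>3, s = 2+1 = 3
i=0,k=4: not 0>4, s = 3+1 = 4
i=1,k=1: not 1>1, s = 4+1 = 5
i=1,k=2: not 1>2, s = 5+1 = 6
i=1,k=3: not 1>3, s = 6+1 = 7
i=1,k=4: not 1>4, s = 7+1 = 8
i=2,k=1: 2>1, s = 8+1 = 9
i=2,k=2: not 2>2, s = 9+1 = 10
i=2,k=3: not 2>3, s = 10+1 = 11
i=2,k=4: not 2>4, s = 11+1 = 12
i=3,k=1: 3>1, s = 12+2 = 14
i=3,k=2: 3>2, s = 14+1 = 15
i=3,k=3: not 3>3, s = 15+1 = 16
i=3,k=4: not 3>4, s = 16+1 = 17
i=4,k=1: 4>1, s = 17+3 = 20
i=4,k=2: 4>2, s = 20+2 = 22
i=4,k=3: 4>3, s = 22+1 = 23
i=4,k=4: not 4>4, s = 23+1 = 24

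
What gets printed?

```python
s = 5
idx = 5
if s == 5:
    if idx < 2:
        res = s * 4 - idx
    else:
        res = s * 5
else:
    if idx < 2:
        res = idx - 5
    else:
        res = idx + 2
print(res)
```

25

s=5, idx=5
s == 5 is True; idx < 2 is False
→ res = s * 5 = 25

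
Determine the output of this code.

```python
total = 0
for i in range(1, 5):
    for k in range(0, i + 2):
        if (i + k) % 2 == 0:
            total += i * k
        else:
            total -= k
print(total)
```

20

i=1,k=0: odd sum, total = 0-0 = 0
i=1,k=1: even sum, total = 0+1 = 1
i=1,k=2: odd sum, total = 1-2 = -1
i=2,k=0: even sum, total = (-1)+0 = -1
i=2,k=1: odd sum, total = (-1)-1 = -2
i=2,k=2: even sum, total = (-2)+4 = 2
i=2,k=3: odd sum, total = 2-3 = -1
i=3,k=0: odd sum, total = (-1)-0 = -1
i=3,k=1: even sum, total = (-1)+3 = 2
i=3,k=2: odd sum, total = 2-2 = 0
i=3,k=3: even sum, total = 0+9 = 9
i=3,k=4: odd sum, total = 9-4 = 5
i=4,k=0: even sum, total = 5+0 = 5
i=4,k=1: odd sum, total = 5-1 = 4
i=4,k=2: even sum, total = 4+8 = 12
i=4,k=3: odd sum, total = 12-3 = 9
i=4,k=4: even sum, total = 9+16 = 25
i=4,k=5: odd sum, total = 25-5 = 20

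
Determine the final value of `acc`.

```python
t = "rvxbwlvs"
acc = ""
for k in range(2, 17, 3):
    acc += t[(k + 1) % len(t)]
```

'bvvws'

k=2: add t[3]='b' → 'b'
k=5: add t[6]='v' → 'bv'
k=8: add t[1]='v' → 'bvv'
k=11: add t[4]='w' → 'bvvw'
k=14: add t[7]='s' → 'bvvws'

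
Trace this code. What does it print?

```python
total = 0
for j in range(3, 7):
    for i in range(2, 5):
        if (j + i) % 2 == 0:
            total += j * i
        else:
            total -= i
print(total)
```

66

j=3,i=2: odd sum, total = 0-2 = -2
j=3,i=3: even sum, total = (-2)+9 = 7
j=3,i=4: odd sum, total = 7-4 = 3
j=4,i=2: even sum, total = 3+8 = 11
j=4,i=3: odd sum, total = 11-3 = 8
j=4,i=4: even sum, total = 8+16 = 24
j=5,i=2: odd sum, total = 24-2 = 22
j=5,i=3: even sum, total = 22+15 = 37
j=5,i=4: odd sum, total = 37-4 = 33
j=6,i=2: even sum, total = 33+12 = 45
j=6,i=3: odd sum, total = 45-3 = 42
j=6,i=4: even sum, total = 42+24 = 66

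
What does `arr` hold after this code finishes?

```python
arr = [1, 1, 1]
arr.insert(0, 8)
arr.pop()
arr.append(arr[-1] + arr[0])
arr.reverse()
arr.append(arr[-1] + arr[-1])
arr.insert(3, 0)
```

insert 8 at 0 → [8, 1, 1, 1]
pop() removes 1 → [8, 1, 1]
append arr[-1]+arr[0] = 1+8 = 9 → [8, 1, 1, 9]
reverse → [9, 1, 1, 8]
append arr[-1]+arr[-1] = 8+8 = 16 → [9, 1, 1, 8, 16]
insert 0 at 3 → [9, 1, 1, 0, 8, 16]

[9, 1, 1, 0, 8, 16]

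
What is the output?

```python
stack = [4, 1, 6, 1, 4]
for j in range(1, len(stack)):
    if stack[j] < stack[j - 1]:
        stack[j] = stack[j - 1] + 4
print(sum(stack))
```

j=1: 1<4, stack[1] = 4+4 = 8 → [4, 8, 6, 1, 4]
j=2: 6<8, stack[2] = 8+4 = 12 → [4, 8, 12, 1, 4]
j=3: 1<12, stack[3] = 12+4 = 16 → [4, 8, 12, 16, 4]
j=4: 4<16, stack[4] = 16+4 = 20 → [4, 8, 12, 16, 20]
sum = 60

60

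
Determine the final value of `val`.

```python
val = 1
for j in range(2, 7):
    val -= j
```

-19

j=2: val = 1-2 = -1
j=3: val = (-1)-3 = -4
j=4: val = (-4)-4 = -8
j=5: val = (-8)-5 = -13
j=6: val = (-13)-6 = -19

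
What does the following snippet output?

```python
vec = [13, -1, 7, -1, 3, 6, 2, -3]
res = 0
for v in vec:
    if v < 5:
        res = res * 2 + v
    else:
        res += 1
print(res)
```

v=13: not <5, res = 0+1 = 1
v=-1: <5, res = 1*2+(-1) = 1
v=7: not <5, res = 1+1 = 2
v=-1: <5, res = 2*2+(-1) = 3
v=3: <5, res = 3*2+3 = 9
v=6: not <5, res = 9+1 = 10
v=2: <5, res = 10*2+2 = 22
v=-3: <5, res = 22*2+(-3) = 41

41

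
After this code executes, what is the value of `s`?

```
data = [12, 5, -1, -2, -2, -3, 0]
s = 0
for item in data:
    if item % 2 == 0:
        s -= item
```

-8

item=12: even, s = 0-12 = -12
item=5: not even
item=-1: not even
item=-2: even, s = (-12)-(-2) = -10
item=-2: even, s = (-10)-(-2) = -8
item=-3: not even
item=0: even, s = (-8)-0 = -8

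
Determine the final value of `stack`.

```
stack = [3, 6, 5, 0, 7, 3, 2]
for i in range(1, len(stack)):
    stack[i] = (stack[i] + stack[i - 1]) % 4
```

i=1: stack[1] = (6+3)%4 = 1 → [3, 1, 5, 0, 7, 3, 2]
i=2: stack[2] = (5+1)%4 = 2 → [3, 1, 2, 0, 7, 3, 2]
i=3: stack[3] = (0+2)%4 = 2 → [3, 1, 2, 2, 7, 3, 2]
i=4: stack[4] = (7+2)%4 = 1 → [3, 1, 2, 2, 1, 3, 2]
i=5: stack[5] = (3+1)%4 = 0 → [3, 1, 2, 2, 1, 0, 2]
i=6: stack[6] = (2+0)%4 = 2 → [3, 1, 2, 2, 1, 0, 2]

[3, 1, 2, 2, 1, 0, 2]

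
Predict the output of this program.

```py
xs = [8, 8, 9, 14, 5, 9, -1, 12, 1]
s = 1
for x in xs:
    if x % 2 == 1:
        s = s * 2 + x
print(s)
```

x=8: not odd
x=8: not odd
x=9: odd, s = 1*2+9 = 11
x=14: not odd
x=5: odd, s = 11*2+5 = 27
x=9: odd, s = 27*2+9 = 63
x=-1: odd, s = 63*2+(-1) = 125
x=12: not odd
x=1: odd, s = 125*2+1 = 251

251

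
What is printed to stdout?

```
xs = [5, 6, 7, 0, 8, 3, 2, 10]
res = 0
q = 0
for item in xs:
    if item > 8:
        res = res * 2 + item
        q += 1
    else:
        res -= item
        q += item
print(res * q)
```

item=5: not >8, res = 0-5 = -5; q=5
item=6: not >8, res = (-5)-6 = -11; q=11
item=7: not >8, res = (-11)-7 = -18; q=18
item=0: not >8, res = (-18)-0 = -18; q=18
item=8: not >8, res = (-18)-8 = -26; q=26
item=3: not >8, res = (-26)-3 = -29; q=29
item=2: not >8, res = (-29)-2 = -31; q=31
item=10: >8, res = (-31)*2+10 = -52; q=32
res*q = (-52)*32 = -1664

-1664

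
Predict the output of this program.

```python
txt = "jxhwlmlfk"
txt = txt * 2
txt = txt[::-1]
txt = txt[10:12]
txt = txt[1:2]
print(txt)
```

l

repeat ×2 → 'jxhwlmlfkjxhwlmlfk'
reverse → 'kflmlwhxjkflmlwhxj'
slice [10:12] → 'fl'
slice [1:2] → 'l'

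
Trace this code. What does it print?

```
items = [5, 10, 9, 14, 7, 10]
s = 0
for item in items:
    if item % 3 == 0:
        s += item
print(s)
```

item=5: not %3==0
item=10: not %3==0
item=9: %3==0, s = 0+9 = 9
item=14: not %3==0
item=7: not %3==0
item=10: not %3==0

9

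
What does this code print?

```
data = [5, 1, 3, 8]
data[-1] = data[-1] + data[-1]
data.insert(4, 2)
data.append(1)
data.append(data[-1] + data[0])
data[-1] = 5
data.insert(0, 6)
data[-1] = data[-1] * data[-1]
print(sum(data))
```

59

data[-1] = data[-1]+data[-1] = 8+8 = 16 → [5, 1, 3, 16]
insert 2 at 4 → [5, 1, 3, 16, 2]
append 1 → [5, 1, 3, 16, 2, 1]
append data[-1]+data[0] = 1+5 = 6 → [5, 1, 3, 16, 2, 1, 6]
data[-1] = 5 → [5, 1, 3, 16, 2, 1, 5]
insert 6 at 0 → [6, 5, 1, 3, 16, 2, 1, 5]
data[-1] = data[-1]*data[-1] = 5*5 = 25 → [6, 5, 1, 3, 16, 2, 1, 25]
sum = 59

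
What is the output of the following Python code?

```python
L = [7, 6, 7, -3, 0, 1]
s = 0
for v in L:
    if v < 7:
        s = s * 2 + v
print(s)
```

37

v=7: not <7
v=6: <7, s = 0*2+6 = 6
v=7: not <7
v=-3: <7, s = 6*2+(-3) = 9
v=0: <7, s = 9*2+0 = 18
v=1: <7, s = 18*2+1 = 37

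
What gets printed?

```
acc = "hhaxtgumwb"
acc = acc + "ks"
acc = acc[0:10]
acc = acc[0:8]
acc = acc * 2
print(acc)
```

+ 'ks' → 'hhaxtgumwbks'
slice [0:10] → 'hhaxtgumwb'
slice [0:8] → 'hhaxtgum'
repeat ×2 → 'hhaxtgumhhaxtgum'

hhaxtgumhhaxtgum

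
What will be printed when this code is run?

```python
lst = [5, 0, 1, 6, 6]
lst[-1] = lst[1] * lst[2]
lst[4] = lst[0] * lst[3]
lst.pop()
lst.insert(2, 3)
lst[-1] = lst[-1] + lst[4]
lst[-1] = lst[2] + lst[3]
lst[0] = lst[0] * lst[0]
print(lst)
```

[25, 0, 3, 1, 4]

lst[-1] = lst[1]*lst[2] = 0*1 = 0 → [5, 0, 1, 6, 0]
lst[4] = lst[0]*lst[3] = 5*6 = 30 → [5, 0, 1, 6, 30]
pop() removes 30 → [5, 0, 1, 6]
insert 3 at 2 → [5, 0, 3, 1, 6]
lst[-1] = lst[-1]+lst[4] = 6+6 = 12 → [5, 0, 3, 1, 12]
lst[-1] = lst[2]+lst[3] = 3+1 = 4 → [5, 0, 3, 1, 4]
lst[0] = lst[0]*lst[0] = 5*5 = 25 → [25, 0, 3, 1, 4]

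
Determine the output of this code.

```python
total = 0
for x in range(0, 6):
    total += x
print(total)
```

x=0: total = 0+0 = 0
x=1: total = 0+1 = 1
x=2: total = 1+2 = 3
x=3: total = 3+3 = 6
x=4: total = 6+4 = 10
x=5: total = 10+5 = 15

15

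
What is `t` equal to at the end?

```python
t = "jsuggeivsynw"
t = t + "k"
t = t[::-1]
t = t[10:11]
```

'u'

+ 'k' → 'jsuggeivsynwk'
reverse → 'kwnysvieggusj'
slice [10:11] → 'u'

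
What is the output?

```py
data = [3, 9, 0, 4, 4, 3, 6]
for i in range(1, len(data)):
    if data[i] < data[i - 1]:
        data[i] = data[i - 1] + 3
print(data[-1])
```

24

i=1: 9>=3, unchanged → [3, 9, 0, 4, 4, 3, 6]
i=2: 0<9, data[2] = 9+3 = 12 → [3, 9, 12, 4, 4, 3, 6]
i=3: 4<12, data[3] = 12+3 = 15 → [3, 9, 12, 15, 4, 3, 6]
i=4: 4<15, data[4] = 15+3 = 18 → [3, 9, 12, 15, 18, 3, 6]
i=5: 3<18, data[5] = 18+3 = 21 → [3, 9, 12, 15, 18, 21, 6]
i=6: 6<21, data[6] = 21+3 = 24 → [3, 9, 12, 15, 18, 21, 24]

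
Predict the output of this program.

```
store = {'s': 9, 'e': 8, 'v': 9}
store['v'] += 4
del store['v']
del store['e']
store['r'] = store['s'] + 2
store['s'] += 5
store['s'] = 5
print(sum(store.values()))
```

16

store['v'] = 9+4 = 13 → {'s': 9, 'e': 8, 'v': 13}
del 'v' → {'s': 9, 'e': 8}
del 'e' → {'s': 9}
store['r'] = store['s']+2 = 11 → {'s': 9, 'r': 11}
store['s'] = 9+5 = 14 → {'s': 14, 'r': 11}
store['s'] = 5 → {'s': 5, 'r': 11}
sum of values = 16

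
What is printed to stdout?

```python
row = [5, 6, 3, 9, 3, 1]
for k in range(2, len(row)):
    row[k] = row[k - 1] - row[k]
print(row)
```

k=2: row[2] = 6-3 = 3 → [5, 6, 3, 9, 3, 1]
k=3: row[3] = 3-9 = -6 → [5, 6, 3, -6, 3, 1]
k=4: row[4] = (-6)-3 = -9 → [5, 6, 3, -6, -9, 1]
k=5: row[5] = (-9)-1 = -10 → [5, 6, 3, -6, -9, -10]

[5, 6, 3, -6, -9, -10]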